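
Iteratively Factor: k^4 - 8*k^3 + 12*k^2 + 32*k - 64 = (k - 4)*(k^3 - 4*k^2 - 4*k + 16) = (k - 4)*(k + 2)*(k^2 - 6*k + 8) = (k - 4)*(k - 2)*(k + 2)*(k - 4)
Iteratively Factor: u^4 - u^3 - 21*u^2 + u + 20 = (u + 4)*(u^3 - 5*u^2 - u + 5) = (u + 1)*(u + 4)*(u^2 - 6*u + 5) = (u - 5)*(u + 1)*(u + 4)*(u - 1)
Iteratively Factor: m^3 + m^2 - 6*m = (m - 2)*(m^2 + 3*m) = m*(m - 2)*(m + 3)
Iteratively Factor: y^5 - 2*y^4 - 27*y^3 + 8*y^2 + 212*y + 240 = (y - 5)*(y^4 + 3*y^3 - 12*y^2 - 52*y - 48) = (y - 5)*(y + 2)*(y^3 + y^2 - 14*y - 24) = (y - 5)*(y + 2)*(y + 3)*(y^2 - 2*y - 8) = (y - 5)*(y + 2)^2*(y + 3)*(y - 4)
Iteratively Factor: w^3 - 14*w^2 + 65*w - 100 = (w - 4)*(w^2 - 10*w + 25) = (w - 5)*(w - 4)*(w - 5)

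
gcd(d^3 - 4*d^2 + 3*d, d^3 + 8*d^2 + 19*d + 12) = 1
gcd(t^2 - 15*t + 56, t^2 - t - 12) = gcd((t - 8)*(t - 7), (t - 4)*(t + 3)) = 1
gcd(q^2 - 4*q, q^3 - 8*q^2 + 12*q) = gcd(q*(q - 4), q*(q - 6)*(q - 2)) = q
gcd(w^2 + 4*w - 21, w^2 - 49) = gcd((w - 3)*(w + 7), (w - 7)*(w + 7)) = w + 7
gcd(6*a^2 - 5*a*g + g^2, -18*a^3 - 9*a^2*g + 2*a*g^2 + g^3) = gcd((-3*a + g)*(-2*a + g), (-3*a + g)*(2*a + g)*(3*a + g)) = 3*a - g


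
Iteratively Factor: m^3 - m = (m + 1)*(m^2 - m) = m*(m + 1)*(m - 1)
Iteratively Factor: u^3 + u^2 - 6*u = (u - 2)*(u^2 + 3*u) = u*(u - 2)*(u + 3)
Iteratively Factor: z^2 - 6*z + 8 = (z - 2)*(z - 4)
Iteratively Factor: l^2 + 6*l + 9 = (l + 3)*(l + 3)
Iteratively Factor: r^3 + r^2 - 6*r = (r - 2)*(r^2 + 3*r) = r*(r - 2)*(r + 3)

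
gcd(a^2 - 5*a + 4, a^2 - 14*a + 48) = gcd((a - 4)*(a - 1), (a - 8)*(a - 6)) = 1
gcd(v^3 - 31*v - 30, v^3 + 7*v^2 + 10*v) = v + 5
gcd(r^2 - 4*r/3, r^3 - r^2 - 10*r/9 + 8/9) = r - 4/3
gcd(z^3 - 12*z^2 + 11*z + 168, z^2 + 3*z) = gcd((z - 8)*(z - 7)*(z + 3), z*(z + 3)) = z + 3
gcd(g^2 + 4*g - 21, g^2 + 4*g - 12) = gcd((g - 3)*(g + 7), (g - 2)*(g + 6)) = 1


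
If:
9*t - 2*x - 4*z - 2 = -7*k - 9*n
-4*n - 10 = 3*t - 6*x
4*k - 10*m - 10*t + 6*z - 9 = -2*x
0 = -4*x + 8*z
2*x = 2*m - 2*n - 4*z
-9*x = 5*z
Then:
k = 101/106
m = -895/106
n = -895/106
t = 420/53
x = 0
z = 0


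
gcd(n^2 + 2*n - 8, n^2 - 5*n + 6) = n - 2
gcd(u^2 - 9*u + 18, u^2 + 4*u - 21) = u - 3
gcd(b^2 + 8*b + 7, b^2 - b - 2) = b + 1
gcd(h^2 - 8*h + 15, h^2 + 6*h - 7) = 1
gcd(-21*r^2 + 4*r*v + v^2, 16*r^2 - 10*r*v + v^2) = 1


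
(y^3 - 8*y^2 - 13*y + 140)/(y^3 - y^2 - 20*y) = (y - 7)/y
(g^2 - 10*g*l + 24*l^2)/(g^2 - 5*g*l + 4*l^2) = (g - 6*l)/(g - l)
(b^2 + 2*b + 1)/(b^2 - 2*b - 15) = (b^2 + 2*b + 1)/(b^2 - 2*b - 15)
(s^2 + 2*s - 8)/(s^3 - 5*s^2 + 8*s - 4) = (s + 4)/(s^2 - 3*s + 2)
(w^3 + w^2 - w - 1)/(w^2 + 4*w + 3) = (w^2 - 1)/(w + 3)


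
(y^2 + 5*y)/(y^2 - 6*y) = (y + 5)/(y - 6)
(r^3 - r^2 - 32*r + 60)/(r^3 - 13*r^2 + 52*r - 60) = (r + 6)/(r - 6)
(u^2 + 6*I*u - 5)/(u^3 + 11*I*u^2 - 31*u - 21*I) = (u + 5*I)/(u^2 + 10*I*u - 21)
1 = 1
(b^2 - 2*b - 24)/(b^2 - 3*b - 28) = (b - 6)/(b - 7)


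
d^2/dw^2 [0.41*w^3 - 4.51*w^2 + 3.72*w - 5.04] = 2.46*w - 9.02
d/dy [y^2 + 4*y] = 2*y + 4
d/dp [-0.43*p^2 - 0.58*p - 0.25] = -0.86*p - 0.58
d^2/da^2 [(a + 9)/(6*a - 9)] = 28/(2*a - 3)^3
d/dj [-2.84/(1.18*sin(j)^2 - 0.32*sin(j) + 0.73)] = (6.7024*sin(j) - 0.9088)*cos(j)/(1.18*sin(j)^2 - 0.32*sin(j) + 0.73)^2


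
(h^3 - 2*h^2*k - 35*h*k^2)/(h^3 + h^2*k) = (h^2 - 2*h*k - 35*k^2)/(h*(h + k))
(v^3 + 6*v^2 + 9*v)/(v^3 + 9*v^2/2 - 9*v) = 2*(v^2 + 6*v + 9)/(2*v^2 + 9*v - 18)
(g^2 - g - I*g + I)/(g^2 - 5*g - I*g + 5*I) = (g - 1)/(g - 5)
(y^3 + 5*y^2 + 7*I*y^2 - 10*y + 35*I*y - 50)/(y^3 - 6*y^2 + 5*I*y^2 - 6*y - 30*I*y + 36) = (y^2 + 5*y*(1 + I) + 25*I)/(y^2 + 3*y*(-2 + I) - 18*I)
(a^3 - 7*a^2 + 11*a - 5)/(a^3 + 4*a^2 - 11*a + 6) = (a - 5)/(a + 6)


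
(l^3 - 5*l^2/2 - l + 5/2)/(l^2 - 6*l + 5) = (2*l^2 - 3*l - 5)/(2*(l - 5))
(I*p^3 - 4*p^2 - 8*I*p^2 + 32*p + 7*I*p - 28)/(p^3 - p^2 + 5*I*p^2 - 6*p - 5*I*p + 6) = (I*p^2 - p*(4 + 7*I) + 28)/(p^2 + 5*I*p - 6)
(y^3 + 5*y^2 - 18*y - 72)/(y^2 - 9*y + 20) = (y^2 + 9*y + 18)/(y - 5)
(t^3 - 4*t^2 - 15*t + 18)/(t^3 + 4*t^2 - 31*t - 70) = (t^3 - 4*t^2 - 15*t + 18)/(t^3 + 4*t^2 - 31*t - 70)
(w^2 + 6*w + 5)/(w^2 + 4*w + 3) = (w + 5)/(w + 3)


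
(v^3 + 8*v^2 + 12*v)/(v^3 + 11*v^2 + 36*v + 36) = v/(v + 3)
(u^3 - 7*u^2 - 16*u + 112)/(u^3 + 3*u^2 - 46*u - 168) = (u - 4)/(u + 6)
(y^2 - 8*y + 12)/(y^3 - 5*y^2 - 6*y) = (y - 2)/(y*(y + 1))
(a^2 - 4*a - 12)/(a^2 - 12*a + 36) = (a + 2)/(a - 6)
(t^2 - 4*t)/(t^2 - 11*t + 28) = t/(t - 7)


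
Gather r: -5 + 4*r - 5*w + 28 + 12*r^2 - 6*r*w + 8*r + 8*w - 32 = 12*r^2 + r*(12 - 6*w) + 3*w - 9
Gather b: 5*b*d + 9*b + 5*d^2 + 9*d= b*(5*d + 9) + 5*d^2 + 9*d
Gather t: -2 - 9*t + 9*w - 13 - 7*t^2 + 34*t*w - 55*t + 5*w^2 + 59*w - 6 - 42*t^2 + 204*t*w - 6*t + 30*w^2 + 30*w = -49*t^2 + t*(238*w - 70) + 35*w^2 + 98*w - 21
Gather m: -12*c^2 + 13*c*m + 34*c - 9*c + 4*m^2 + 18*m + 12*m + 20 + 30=-12*c^2 + 25*c + 4*m^2 + m*(13*c + 30) + 50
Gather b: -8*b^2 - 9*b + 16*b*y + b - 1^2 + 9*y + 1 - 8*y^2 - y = -8*b^2 + b*(16*y - 8) - 8*y^2 + 8*y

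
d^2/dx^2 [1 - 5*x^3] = -30*x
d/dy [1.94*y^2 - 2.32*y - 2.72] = 3.88*y - 2.32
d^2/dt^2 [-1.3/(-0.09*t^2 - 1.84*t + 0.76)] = (-0.02106*t^2 - 0.43056*t + 1.3*(0.18*t + 1.84)*(0.36*t + 3.68) + 0.17784)/(0.09*t^2 + 1.84*t - 0.76)^3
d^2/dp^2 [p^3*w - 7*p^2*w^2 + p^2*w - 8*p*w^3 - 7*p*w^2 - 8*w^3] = 2*w*(3*p - 7*w + 1)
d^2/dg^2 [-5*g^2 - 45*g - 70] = -10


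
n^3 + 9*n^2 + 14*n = n*(n + 2)*(n + 7)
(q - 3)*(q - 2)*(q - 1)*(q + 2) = q^4 - 4*q^3 - q^2 + 16*q - 12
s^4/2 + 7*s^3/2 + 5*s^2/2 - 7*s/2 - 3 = (s/2 + 1/2)*(s - 1)*(s + 1)*(s + 6)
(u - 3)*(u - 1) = u^2 - 4*u + 3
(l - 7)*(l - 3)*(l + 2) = l^3 - 8*l^2 + l + 42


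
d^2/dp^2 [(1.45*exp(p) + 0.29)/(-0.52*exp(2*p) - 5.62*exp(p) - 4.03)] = (-0.39208*exp(4*p) + 3.923816*exp(3*p) + 15.689232*exp(2*p) + 26.11189*exp(p) - 16.981211)*exp(p)/(0.140608*exp(6*p) + 4.558944*exp(5*p) + 52.5408*exp(4*p) + 248.16796*exp(3*p) + 407.1912*exp(2*p) + 273.821574*exp(p) + 65.450827)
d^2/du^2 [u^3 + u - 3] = 6*u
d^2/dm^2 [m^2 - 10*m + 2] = 2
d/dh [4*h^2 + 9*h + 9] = 8*h + 9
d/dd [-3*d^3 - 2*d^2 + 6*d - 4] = -9*d^2 - 4*d + 6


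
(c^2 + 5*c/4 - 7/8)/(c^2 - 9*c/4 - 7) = (c - 1/2)/(c - 4)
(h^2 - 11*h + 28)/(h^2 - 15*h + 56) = (h - 4)/(h - 8)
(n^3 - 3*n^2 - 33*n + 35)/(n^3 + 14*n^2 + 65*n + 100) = (n^2 - 8*n + 7)/(n^2 + 9*n + 20)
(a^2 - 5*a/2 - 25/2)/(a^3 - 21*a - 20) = (a + 5/2)/(a^2 + 5*a + 4)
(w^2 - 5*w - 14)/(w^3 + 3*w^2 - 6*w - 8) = (w^2 - 5*w - 14)/(w^3 + 3*w^2 - 6*w - 8)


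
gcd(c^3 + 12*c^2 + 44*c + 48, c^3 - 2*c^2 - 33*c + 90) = c + 6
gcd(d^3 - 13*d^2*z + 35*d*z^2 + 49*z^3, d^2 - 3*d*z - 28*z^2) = -d + 7*z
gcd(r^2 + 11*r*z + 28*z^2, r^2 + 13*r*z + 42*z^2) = r + 7*z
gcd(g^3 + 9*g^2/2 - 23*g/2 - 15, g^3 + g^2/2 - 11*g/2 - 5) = g^2 - 3*g/2 - 5/2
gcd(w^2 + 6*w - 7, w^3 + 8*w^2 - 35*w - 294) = w + 7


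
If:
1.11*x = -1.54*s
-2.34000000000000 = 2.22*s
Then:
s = -1.05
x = 1.46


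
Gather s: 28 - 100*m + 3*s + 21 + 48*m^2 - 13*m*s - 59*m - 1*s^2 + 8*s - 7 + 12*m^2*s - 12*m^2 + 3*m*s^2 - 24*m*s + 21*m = 36*m^2 - 138*m + s^2*(3*m - 1) + s*(12*m^2 - 37*m + 11) + 42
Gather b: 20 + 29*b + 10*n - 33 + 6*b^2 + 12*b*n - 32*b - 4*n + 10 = 6*b^2 + b*(12*n - 3) + 6*n - 3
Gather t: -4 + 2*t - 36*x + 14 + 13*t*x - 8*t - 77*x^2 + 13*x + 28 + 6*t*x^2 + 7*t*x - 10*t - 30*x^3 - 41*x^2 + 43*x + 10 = t*(6*x^2 + 20*x - 16) - 30*x^3 - 118*x^2 + 20*x + 48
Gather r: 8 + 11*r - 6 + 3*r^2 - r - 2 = 3*r^2 + 10*r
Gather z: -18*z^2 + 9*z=-18*z^2 + 9*z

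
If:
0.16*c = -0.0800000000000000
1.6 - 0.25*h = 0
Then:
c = -0.50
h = 6.40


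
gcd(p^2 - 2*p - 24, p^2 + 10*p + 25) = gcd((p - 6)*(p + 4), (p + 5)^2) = 1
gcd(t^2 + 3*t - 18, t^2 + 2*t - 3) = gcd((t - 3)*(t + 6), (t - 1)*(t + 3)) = 1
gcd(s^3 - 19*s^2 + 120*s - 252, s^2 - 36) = s - 6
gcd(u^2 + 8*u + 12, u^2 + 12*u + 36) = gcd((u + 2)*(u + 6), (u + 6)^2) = u + 6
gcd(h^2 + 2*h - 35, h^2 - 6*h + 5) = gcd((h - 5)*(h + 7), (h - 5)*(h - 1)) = h - 5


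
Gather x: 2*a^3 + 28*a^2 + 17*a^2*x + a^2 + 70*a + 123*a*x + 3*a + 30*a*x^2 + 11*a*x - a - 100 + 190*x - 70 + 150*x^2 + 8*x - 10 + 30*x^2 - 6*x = 2*a^3 + 29*a^2 + 72*a + x^2*(30*a + 180) + x*(17*a^2 + 134*a + 192) - 180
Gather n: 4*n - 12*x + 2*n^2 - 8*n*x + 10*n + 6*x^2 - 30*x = 2*n^2 + n*(14 - 8*x) + 6*x^2 - 42*x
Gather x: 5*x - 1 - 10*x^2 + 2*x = -10*x^2 + 7*x - 1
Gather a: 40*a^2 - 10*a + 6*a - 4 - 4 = 40*a^2 - 4*a - 8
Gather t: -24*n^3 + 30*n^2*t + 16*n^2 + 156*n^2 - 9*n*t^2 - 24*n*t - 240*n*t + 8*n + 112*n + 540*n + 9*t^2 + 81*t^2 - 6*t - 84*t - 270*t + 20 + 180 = -24*n^3 + 172*n^2 + 660*n + t^2*(90 - 9*n) + t*(30*n^2 - 264*n - 360) + 200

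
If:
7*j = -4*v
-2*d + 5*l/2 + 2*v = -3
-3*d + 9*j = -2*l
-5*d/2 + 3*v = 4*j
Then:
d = -148/283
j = 40/283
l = -402/283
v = -70/283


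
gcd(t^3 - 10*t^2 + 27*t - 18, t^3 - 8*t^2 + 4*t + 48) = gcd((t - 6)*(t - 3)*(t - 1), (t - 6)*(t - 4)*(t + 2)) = t - 6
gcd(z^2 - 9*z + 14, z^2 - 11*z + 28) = z - 7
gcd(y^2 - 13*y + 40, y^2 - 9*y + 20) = y - 5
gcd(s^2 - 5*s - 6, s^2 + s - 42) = s - 6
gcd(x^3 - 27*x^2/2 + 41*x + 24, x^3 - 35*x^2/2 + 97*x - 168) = x^2 - 14*x + 48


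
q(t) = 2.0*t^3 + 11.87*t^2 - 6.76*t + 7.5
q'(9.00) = 692.90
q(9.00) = 2366.13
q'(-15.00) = 987.14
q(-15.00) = -3970.35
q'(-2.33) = -29.50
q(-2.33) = 62.39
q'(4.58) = 227.83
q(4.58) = 417.67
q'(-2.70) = -27.12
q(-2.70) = 72.92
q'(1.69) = 50.50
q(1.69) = 39.63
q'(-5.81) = 57.85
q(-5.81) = 55.21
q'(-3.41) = -17.94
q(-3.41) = 89.27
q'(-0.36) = -14.53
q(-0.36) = 11.38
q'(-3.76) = -11.20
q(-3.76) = 94.42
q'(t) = 6.0*t^2 + 23.74*t - 6.76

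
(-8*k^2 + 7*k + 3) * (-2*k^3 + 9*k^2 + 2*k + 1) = 16*k^5 - 86*k^4 + 41*k^3 + 33*k^2 + 13*k + 3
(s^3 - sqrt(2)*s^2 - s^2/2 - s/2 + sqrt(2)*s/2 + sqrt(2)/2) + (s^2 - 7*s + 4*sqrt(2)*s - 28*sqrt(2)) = s^3 - sqrt(2)*s^2 + s^2/2 - 15*s/2 + 9*sqrt(2)*s/2 - 55*sqrt(2)/2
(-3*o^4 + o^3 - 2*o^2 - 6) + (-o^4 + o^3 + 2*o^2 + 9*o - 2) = -4*o^4 + 2*o^3 + 9*o - 8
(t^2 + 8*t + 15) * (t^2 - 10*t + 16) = t^4 - 2*t^3 - 49*t^2 - 22*t + 240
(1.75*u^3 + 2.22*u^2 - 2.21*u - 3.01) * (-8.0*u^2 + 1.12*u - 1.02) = -14.0*u^5 - 15.8*u^4 + 18.3814*u^3 + 19.3404*u^2 - 1.117*u + 3.0702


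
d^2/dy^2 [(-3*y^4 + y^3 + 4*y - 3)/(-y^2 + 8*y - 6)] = 2*(3*y^6 - 72*y^5 + 630*y^4 - 1214*y^3 + 801*y^2 - 108*y - 18)/(y^6 - 24*y^5 + 210*y^4 - 800*y^3 + 1260*y^2 - 864*y + 216)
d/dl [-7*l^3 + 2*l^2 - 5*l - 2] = -21*l^2 + 4*l - 5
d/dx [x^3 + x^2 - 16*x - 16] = 3*x^2 + 2*x - 16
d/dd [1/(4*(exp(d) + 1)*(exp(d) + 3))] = (-exp(d) - 2)*exp(d)/(2*(exp(4*d) + 8*exp(3*d) + 22*exp(2*d) + 24*exp(d) + 9))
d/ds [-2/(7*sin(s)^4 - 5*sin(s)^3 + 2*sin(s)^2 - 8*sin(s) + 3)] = 2*(28*sin(s)^3 - 15*sin(s)^2 + 4*sin(s) - 8)*cos(s)/(7*sin(s)^4 - 5*sin(s)^3 + 2*sin(s)^2 - 8*sin(s) + 3)^2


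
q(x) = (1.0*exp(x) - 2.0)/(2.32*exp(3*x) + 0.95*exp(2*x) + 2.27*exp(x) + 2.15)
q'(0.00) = 0.32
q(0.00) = -0.13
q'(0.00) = 0.32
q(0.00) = -0.13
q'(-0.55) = 0.40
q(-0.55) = -0.34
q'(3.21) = -0.00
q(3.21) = 0.00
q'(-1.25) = 0.29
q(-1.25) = -0.58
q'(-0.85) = 0.37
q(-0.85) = -0.45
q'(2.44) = -0.00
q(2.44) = 0.00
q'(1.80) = -0.01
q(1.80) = 0.01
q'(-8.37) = 0.00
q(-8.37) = -0.93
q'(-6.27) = 0.00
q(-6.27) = -0.93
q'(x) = (1.0*exp(x) - 2.0)*(-6.96*exp(3*x) - 1.9*exp(2*x) - 2.27*exp(x))/(2.32*exp(3*x) + 0.95*exp(2*x) + 2.27*exp(x) + 2.15)^2 + 1.0*exp(x)/(2.32*exp(3*x) + 0.95*exp(2*x) + 2.27*exp(x) + 2.15) = (-4.64*exp(3*x) + 12.97*exp(2*x) + 3.8*exp(x) + 6.69)*exp(x)/(5.3824*exp(6*x) + 4.408*exp(5*x) + 11.4353*exp(4*x) + 14.289*exp(3*x) + 9.2379*exp(2*x) + 9.761*exp(x) + 4.6225)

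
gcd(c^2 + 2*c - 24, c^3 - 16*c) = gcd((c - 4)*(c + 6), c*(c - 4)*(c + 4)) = c - 4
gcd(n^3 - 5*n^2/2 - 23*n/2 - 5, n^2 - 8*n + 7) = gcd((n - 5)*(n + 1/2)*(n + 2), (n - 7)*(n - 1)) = 1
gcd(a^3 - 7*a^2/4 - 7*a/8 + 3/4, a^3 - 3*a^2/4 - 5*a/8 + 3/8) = a^2 + a/4 - 3/8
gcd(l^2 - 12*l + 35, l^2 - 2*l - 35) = l - 7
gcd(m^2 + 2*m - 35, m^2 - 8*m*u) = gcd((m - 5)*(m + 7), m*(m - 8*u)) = 1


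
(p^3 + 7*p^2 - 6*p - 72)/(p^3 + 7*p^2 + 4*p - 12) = (p^2 + p - 12)/(p^2 + p - 2)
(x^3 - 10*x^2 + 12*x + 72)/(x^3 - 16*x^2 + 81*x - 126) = (x^2 - 4*x - 12)/(x^2 - 10*x + 21)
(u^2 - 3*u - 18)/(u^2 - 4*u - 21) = (u - 6)/(u - 7)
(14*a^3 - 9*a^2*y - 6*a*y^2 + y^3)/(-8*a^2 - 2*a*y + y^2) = (7*a^2 - 8*a*y + y^2)/(-4*a + y)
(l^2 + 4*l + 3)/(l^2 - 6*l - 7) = (l + 3)/(l - 7)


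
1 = 1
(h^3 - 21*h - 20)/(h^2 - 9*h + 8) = (h^3 - 21*h - 20)/(h^2 - 9*h + 8)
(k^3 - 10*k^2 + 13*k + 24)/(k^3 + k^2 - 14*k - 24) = (k^3 - 10*k^2 + 13*k + 24)/(k^3 + k^2 - 14*k - 24)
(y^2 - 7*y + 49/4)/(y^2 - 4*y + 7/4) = (2*y - 7)/(2*y - 1)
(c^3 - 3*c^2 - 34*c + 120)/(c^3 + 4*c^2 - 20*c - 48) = (c - 5)/(c + 2)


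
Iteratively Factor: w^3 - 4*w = (w)*(w^2 - 4) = w*(w + 2)*(w - 2)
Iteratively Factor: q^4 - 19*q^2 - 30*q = (q)*(q^3 - 19*q - 30) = q*(q + 2)*(q^2 - 2*q - 15) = q*(q - 5)*(q + 2)*(q + 3)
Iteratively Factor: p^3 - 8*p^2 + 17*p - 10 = (p - 1)*(p^2 - 7*p + 10) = (p - 2)*(p - 1)*(p - 5)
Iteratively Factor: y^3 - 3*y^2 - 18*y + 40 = (y - 2)*(y^2 - y - 20) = (y - 5)*(y - 2)*(y + 4)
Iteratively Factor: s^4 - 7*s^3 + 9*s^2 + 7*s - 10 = (s - 1)*(s^3 - 6*s^2 + 3*s + 10) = (s - 1)*(s + 1)*(s^2 - 7*s + 10) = (s - 5)*(s - 1)*(s + 1)*(s - 2)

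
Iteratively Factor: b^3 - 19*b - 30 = (b - 5)*(b^2 + 5*b + 6) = (b - 5)*(b + 2)*(b + 3)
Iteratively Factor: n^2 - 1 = (n + 1)*(n - 1)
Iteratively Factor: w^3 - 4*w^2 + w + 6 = (w + 1)*(w^2 - 5*w + 6) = (w - 2)*(w + 1)*(w - 3)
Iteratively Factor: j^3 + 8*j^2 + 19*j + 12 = (j + 3)*(j^2 + 5*j + 4) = (j + 3)*(j + 4)*(j + 1)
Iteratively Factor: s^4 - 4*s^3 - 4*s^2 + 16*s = (s)*(s^3 - 4*s^2 - 4*s + 16) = s*(s + 2)*(s^2 - 6*s + 8) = s*(s - 2)*(s + 2)*(s - 4)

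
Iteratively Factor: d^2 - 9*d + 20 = (d - 4)*(d - 5)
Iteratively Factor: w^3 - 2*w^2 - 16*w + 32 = (w - 2)*(w^2 - 16) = (w - 4)*(w - 2)*(w + 4)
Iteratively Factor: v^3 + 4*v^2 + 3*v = (v + 3)*(v^2 + v) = (v + 1)*(v + 3)*(v)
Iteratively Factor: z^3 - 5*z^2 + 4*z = (z - 4)*(z^2 - z) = (z - 4)*(z - 1)*(z)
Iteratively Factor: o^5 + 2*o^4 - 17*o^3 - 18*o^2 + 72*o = (o - 3)*(o^4 + 5*o^3 - 2*o^2 - 24*o) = o*(o - 3)*(o^3 + 5*o^2 - 2*o - 24) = o*(o - 3)*(o + 3)*(o^2 + 2*o - 8) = o*(o - 3)*(o - 2)*(o + 3)*(o + 4)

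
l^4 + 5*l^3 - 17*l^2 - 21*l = l*(l - 3)*(l + 1)*(l + 7)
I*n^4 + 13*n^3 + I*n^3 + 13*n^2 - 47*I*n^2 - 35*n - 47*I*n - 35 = (n + 1)*(n - 7*I)*(n - 5*I)*(I*n + 1)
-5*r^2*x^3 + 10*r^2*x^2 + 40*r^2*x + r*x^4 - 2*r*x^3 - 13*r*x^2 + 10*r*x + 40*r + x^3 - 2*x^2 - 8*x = (-5*r + x)*(x - 4)*(x + 2)*(r*x + 1)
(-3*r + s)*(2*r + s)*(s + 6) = -6*r^2*s - 36*r^2 - r*s^2 - 6*r*s + s^3 + 6*s^2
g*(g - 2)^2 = g^3 - 4*g^2 + 4*g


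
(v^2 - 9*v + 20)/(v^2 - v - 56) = (-v^2 + 9*v - 20)/(-v^2 + v + 56)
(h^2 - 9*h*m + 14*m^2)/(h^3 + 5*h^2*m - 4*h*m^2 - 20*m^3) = (h - 7*m)/(h^2 + 7*h*m + 10*m^2)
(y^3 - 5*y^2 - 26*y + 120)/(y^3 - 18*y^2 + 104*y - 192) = (y + 5)/(y - 8)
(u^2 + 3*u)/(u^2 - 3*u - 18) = u/(u - 6)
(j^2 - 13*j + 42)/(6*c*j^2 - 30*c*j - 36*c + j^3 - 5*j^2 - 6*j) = (j - 7)/(6*c*j + 6*c + j^2 + j)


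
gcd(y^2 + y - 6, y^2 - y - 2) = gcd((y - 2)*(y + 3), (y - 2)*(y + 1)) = y - 2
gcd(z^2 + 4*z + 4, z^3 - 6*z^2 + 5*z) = 1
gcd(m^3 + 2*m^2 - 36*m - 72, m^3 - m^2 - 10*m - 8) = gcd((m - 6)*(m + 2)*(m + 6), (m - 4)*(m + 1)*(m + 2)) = m + 2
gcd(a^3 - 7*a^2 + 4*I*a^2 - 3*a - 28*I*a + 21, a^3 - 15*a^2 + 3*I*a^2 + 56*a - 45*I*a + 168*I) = a^2 + a*(-7 + 3*I) - 21*I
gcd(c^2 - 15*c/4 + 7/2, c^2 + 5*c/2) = 1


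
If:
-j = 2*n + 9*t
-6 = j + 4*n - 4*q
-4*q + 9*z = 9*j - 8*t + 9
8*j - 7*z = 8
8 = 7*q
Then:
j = 1463/53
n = -10771/1484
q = 8/7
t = -1079/742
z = 11280/371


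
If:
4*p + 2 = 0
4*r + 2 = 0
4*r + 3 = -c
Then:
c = -1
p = -1/2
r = -1/2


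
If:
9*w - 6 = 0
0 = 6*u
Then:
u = 0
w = 2/3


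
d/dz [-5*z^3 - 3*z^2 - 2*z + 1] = -15*z^2 - 6*z - 2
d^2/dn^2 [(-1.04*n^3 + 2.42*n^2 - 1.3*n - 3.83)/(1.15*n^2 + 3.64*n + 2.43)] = (-1.77635683940025e-15*n^4 - 45.445348*n^3 - 126.161238*n^2 - 111.243756*n - 28.50883)/(1.520875*n^6 + 14.4417*n^5 + 55.352145*n^4 + 109.260424*n^3 + 116.961489*n^2 + 64.481508*n + 14.348907)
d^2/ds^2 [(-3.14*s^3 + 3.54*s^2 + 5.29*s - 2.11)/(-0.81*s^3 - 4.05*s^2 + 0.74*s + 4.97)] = (-25.246728*s^6 - 9.53191799999991*s^5 + 51.4465019999998*s^4 - 160.016966*s^3 - 413.723778*s^2 - 160.490292*s - 48.718106)/(0.531441*s^9 + 7.971615*s^8 + 38.401533*s^7 + 42.082254*s^6 - 132.907392*s^5 - 220.033827*s^4 + 148.988503*s^3 + 291.951219*s^2 - 54.835998*s - 122.763473)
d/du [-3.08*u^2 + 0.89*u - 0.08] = 0.89 - 6.16*u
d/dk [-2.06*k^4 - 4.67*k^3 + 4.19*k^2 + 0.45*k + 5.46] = -8.24*k^3 - 14.01*k^2 + 8.38*k + 0.45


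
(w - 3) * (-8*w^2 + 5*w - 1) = -8*w^3 + 29*w^2 - 16*w + 3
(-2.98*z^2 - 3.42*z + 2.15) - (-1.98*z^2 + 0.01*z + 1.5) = -1.0*z^2 - 3.43*z + 0.65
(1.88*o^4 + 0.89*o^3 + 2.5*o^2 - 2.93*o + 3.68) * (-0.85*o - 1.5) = -1.598*o^5 - 3.5765*o^4 - 3.46*o^3 - 1.2595*o^2 + 1.267*o - 5.52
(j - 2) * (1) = j - 2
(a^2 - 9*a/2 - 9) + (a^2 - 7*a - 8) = 2*a^2 - 23*a/2 - 17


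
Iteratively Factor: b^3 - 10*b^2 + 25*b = (b)*(b^2 - 10*b + 25) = b*(b - 5)*(b - 5)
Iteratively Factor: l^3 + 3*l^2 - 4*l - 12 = (l + 2)*(l^2 + l - 6) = (l - 2)*(l + 2)*(l + 3)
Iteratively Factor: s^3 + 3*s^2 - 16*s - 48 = (s + 3)*(s^2 - 16) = (s + 3)*(s + 4)*(s - 4)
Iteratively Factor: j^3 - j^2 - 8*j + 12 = (j - 2)*(j^2 + j - 6) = (j - 2)^2*(j + 3)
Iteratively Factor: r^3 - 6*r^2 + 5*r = (r - 1)*(r^2 - 5*r) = r*(r - 1)*(r - 5)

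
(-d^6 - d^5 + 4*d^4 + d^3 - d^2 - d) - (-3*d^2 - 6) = -d^6 - d^5 + 4*d^4 + d^3 + 2*d^2 - d + 6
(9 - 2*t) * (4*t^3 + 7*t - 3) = -8*t^4 + 36*t^3 - 14*t^2 + 69*t - 27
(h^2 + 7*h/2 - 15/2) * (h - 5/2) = h^3 + h^2 - 65*h/4 + 75/4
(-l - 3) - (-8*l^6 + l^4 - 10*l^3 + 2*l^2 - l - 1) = 8*l^6 - l^4 + 10*l^3 - 2*l^2 - 2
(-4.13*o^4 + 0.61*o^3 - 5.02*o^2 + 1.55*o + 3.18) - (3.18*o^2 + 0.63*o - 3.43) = -4.13*o^4 + 0.61*o^3 - 8.2*o^2 + 0.92*o + 6.61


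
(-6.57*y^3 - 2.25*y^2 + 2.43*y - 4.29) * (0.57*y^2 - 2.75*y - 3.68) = -3.7449*y^5 + 16.785*y^4 + 31.7502*y^3 - 0.847799999999999*y^2 + 2.8551*y + 15.7872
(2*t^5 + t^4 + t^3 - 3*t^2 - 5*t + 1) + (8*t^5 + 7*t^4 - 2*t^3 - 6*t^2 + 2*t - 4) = 10*t^5 + 8*t^4 - t^3 - 9*t^2 - 3*t - 3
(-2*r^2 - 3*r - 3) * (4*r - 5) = -8*r^3 - 2*r^2 + 3*r + 15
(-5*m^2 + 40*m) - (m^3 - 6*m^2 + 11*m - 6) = -m^3 + m^2 + 29*m + 6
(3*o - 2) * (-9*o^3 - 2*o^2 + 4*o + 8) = -27*o^4 + 12*o^3 + 16*o^2 + 16*o - 16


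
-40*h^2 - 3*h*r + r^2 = (-8*h + r)*(5*h + r)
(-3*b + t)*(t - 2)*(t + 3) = -3*b*t^2 - 3*b*t + 18*b + t^3 + t^2 - 6*t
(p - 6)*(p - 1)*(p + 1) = p^3 - 6*p^2 - p + 6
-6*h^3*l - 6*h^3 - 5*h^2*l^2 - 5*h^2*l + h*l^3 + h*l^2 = (-6*h + l)*(h + l)*(h*l + h)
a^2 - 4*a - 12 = (a - 6)*(a + 2)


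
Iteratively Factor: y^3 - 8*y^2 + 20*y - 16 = (y - 2)*(y^2 - 6*y + 8) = (y - 4)*(y - 2)*(y - 2)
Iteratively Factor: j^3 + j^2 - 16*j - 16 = (j + 4)*(j^2 - 3*j - 4) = (j + 1)*(j + 4)*(j - 4)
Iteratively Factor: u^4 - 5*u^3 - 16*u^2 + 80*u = (u - 5)*(u^3 - 16*u) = u*(u - 5)*(u^2 - 16) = u*(u - 5)*(u - 4)*(u + 4)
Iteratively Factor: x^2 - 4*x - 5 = (x - 5)*(x + 1)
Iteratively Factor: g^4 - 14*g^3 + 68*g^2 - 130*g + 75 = (g - 5)*(g^3 - 9*g^2 + 23*g - 15) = (g - 5)*(g - 3)*(g^2 - 6*g + 5) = (g - 5)^2*(g - 3)*(g - 1)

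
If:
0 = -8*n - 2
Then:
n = -1/4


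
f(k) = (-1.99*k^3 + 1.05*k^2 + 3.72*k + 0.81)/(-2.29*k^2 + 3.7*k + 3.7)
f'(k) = (4.58*k - 3.7)*(-1.99*k^3 + 1.05*k^2 + 3.72*k + 0.81)/(-2.29*k^2 + 3.7*k + 3.7)^2 + (-5.97*k^2 + 2.1*k + 3.72)/(-2.29*k^2 + 3.7*k + 3.7)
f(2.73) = 6.64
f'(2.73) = -7.18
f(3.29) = 5.21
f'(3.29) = -0.59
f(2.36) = 33.25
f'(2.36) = -656.99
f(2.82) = 6.13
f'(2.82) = -4.57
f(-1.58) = -0.69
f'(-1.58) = 0.89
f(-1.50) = -0.62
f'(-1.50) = 0.91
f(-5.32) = -3.84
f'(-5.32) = 0.85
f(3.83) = 5.17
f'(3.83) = 0.27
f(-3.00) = -1.89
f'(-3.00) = 0.84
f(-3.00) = -1.89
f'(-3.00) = 0.84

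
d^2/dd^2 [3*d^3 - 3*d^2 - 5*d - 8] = 18*d - 6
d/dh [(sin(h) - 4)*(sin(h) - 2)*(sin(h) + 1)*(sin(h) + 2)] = (4*sin(h)^3 - 9*sin(h)^2 - 16*sin(h) + 12)*cos(h)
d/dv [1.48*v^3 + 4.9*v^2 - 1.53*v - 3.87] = 4.44*v^2 + 9.8*v - 1.53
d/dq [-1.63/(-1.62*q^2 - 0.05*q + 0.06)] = (-5.2812*q - 0.0815)/(1.62*q^2 + 0.05*q - 0.06)^2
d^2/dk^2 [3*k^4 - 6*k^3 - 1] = 36*k*(k - 1)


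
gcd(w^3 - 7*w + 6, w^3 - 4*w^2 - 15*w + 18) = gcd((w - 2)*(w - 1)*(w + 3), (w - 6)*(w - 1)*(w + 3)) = w^2 + 2*w - 3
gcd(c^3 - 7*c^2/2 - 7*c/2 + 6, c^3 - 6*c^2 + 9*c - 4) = c^2 - 5*c + 4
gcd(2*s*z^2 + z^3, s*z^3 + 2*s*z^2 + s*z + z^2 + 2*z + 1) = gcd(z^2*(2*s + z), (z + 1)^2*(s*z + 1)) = 1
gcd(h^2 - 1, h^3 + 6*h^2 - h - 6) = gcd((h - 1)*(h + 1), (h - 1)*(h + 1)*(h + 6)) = h^2 - 1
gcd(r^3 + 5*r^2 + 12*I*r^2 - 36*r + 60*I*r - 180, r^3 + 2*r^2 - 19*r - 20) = r + 5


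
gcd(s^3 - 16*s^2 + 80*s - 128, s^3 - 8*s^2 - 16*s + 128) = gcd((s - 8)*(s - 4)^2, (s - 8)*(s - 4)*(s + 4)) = s^2 - 12*s + 32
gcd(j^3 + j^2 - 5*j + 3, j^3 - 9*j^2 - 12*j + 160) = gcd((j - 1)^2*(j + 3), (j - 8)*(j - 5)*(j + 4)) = 1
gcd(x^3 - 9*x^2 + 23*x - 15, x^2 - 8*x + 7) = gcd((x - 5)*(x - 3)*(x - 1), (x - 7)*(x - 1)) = x - 1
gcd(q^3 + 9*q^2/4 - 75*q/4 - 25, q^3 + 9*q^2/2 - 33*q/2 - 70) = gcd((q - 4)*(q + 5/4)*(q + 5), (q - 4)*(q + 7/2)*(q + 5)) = q^2 + q - 20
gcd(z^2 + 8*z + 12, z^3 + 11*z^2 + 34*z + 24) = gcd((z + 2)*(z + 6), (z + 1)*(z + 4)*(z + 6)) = z + 6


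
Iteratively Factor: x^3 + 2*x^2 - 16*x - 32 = (x + 2)*(x^2 - 16) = (x - 4)*(x + 2)*(x + 4)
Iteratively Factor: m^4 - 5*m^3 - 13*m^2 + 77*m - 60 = (m + 4)*(m^3 - 9*m^2 + 23*m - 15) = (m - 5)*(m + 4)*(m^2 - 4*m + 3) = (m - 5)*(m - 1)*(m + 4)*(m - 3)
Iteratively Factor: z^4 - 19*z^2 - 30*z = (z)*(z^3 - 19*z - 30) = z*(z - 5)*(z^2 + 5*z + 6) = z*(z - 5)*(z + 2)*(z + 3)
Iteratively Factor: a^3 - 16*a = (a - 4)*(a^2 + 4*a) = (a - 4)*(a + 4)*(a)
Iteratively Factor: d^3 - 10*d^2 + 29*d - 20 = (d - 4)*(d^2 - 6*d + 5) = (d - 4)*(d - 1)*(d - 5)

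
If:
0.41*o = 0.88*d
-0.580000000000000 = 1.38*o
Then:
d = -0.20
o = -0.42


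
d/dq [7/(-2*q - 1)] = 14/(2*q + 1)^2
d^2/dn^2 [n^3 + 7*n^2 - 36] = 6*n + 14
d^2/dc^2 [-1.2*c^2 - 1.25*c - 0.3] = -2.40000000000000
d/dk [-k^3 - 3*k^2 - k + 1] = -3*k^2 - 6*k - 1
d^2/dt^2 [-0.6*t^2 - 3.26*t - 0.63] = -1.20000000000000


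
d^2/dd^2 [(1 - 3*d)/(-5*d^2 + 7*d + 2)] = 2*((26 - 45*d)*(-5*d^2 + 7*d + 2) - (3*d - 1)*(10*d - 7)^2)/(-5*d^2 + 7*d + 2)^3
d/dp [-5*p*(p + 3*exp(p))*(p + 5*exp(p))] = -40*p^2*exp(p) - 15*p^2 - 150*p*exp(2*p) - 80*p*exp(p) - 75*exp(2*p)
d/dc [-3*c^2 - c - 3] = -6*c - 1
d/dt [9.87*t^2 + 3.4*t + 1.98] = 19.74*t + 3.4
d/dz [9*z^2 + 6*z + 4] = 18*z + 6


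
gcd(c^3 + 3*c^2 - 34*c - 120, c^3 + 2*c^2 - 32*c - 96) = c^2 - 2*c - 24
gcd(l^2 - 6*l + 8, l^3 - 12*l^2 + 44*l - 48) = l^2 - 6*l + 8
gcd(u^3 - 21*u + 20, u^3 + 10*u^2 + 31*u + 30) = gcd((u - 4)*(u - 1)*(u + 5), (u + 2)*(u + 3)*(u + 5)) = u + 5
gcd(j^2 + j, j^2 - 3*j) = j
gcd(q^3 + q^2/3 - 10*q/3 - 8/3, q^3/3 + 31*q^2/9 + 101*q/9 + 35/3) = 1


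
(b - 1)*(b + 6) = b^2 + 5*b - 6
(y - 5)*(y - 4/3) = y^2 - 19*y/3 + 20/3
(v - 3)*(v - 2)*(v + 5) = v^3 - 19*v + 30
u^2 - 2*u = u*(u - 2)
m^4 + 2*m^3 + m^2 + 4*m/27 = m*(m + 1/3)^2*(m + 4/3)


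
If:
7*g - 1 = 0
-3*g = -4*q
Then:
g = 1/7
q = 3/28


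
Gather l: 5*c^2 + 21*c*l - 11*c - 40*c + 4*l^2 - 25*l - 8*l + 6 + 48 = 5*c^2 - 51*c + 4*l^2 + l*(21*c - 33) + 54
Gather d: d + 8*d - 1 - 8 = 9*d - 9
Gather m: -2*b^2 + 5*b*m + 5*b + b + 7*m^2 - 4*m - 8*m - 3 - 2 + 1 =-2*b^2 + 6*b + 7*m^2 + m*(5*b - 12) - 4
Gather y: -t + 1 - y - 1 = -t - y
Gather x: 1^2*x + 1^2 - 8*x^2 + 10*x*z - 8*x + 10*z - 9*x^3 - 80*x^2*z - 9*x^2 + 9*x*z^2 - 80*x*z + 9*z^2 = -9*x^3 + x^2*(-80*z - 17) + x*(9*z^2 - 70*z - 7) + 9*z^2 + 10*z + 1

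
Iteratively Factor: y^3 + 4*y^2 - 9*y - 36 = (y - 3)*(y^2 + 7*y + 12) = (y - 3)*(y + 3)*(y + 4)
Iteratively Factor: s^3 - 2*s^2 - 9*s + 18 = (s - 3)*(s^2 + s - 6) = (s - 3)*(s + 3)*(s - 2)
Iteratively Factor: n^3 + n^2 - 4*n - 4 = (n + 2)*(n^2 - n - 2) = (n + 1)*(n + 2)*(n - 2)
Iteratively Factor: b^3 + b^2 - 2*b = (b - 1)*(b^2 + 2*b) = (b - 1)*(b + 2)*(b)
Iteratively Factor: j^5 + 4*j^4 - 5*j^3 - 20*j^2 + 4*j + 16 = (j + 2)*(j^4 + 2*j^3 - 9*j^2 - 2*j + 8) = (j - 2)*(j + 2)*(j^3 + 4*j^2 - j - 4) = (j - 2)*(j + 1)*(j + 2)*(j^2 + 3*j - 4) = (j - 2)*(j + 1)*(j + 2)*(j + 4)*(j - 1)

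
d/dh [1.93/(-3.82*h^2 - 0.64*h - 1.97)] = (14.7452*h + 1.2352)/(3.82*h^2 + 0.64*h + 1.97)^2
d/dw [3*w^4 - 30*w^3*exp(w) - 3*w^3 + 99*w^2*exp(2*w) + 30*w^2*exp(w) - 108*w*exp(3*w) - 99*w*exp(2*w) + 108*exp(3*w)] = -30*w^3*exp(w) + 12*w^3 + 198*w^2*exp(2*w) - 60*w^2*exp(w) - 9*w^2 - 324*w*exp(3*w) + 60*w*exp(w) + 216*exp(3*w) - 99*exp(2*w)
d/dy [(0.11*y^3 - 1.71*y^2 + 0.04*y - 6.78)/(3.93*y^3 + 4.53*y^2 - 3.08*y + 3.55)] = (7.2186*y^4 - 0.991999999999999*y^3 + 86.1933*y^2 + 49.2858*y - 20.7404)/(15.4449*y^6 + 35.6058*y^5 - 3.6879*y^4 - 0.00180000000000291*y^3 + 41.6494*y^2 - 21.868*y + 12.6025)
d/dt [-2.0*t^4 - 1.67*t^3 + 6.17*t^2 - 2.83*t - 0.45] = -8.0*t^3 - 5.01*t^2 + 12.34*t - 2.83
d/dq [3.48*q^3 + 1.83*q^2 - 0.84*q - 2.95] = 10.44*q^2 + 3.66*q - 0.84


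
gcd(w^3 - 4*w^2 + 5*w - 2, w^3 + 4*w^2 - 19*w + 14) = w^2 - 3*w + 2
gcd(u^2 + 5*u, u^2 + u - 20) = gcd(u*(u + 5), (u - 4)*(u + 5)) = u + 5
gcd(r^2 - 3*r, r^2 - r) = r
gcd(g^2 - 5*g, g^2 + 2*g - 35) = g - 5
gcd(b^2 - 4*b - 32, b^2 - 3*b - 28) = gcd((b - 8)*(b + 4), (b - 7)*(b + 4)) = b + 4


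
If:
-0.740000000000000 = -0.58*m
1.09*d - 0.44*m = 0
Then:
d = 0.52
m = 1.28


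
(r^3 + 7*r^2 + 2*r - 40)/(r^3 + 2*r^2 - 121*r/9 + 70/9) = 9*(r^2 + 2*r - 8)/(9*r^2 - 27*r + 14)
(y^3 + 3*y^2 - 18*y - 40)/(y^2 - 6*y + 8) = (y^2 + 7*y + 10)/(y - 2)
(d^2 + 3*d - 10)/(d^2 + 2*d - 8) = (d + 5)/(d + 4)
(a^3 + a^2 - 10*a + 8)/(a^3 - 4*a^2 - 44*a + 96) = (a^2 + 3*a - 4)/(a^2 - 2*a - 48)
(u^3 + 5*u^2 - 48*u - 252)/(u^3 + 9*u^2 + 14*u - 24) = (u^2 - u - 42)/(u^2 + 3*u - 4)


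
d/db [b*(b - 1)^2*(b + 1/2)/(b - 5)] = (6*b^4 - 46*b^3 + 45*b^2 - 5)/(2*(b^2 - 10*b + 25))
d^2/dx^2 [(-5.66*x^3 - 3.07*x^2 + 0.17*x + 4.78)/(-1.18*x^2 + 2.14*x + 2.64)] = (-7.105427357601e-15*x^5 + 4.26325641456066e-14*x^4 + 102.136448*x^3 + 209.308368*x^2 + 305.932848*x - 28.84808)/(1.643032*x^6 - 8.939208*x^5 + 5.183976*x^4 + 30.198824*x^3 - 11.598048*x^2 - 44.744832*x - 18.399744)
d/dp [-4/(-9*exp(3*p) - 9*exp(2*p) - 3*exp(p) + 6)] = (-12*exp(2*p) - 8*exp(p) - 4/3)*exp(p)/(3*exp(3*p) + 3*exp(2*p) + exp(p) - 2)^2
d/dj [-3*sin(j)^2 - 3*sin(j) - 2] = -3*sin(2*j) - 3*cos(j)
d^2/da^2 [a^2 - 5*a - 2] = 2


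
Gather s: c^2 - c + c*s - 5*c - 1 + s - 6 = c^2 - 6*c + s*(c + 1) - 7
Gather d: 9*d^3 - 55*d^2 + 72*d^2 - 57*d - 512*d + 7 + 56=9*d^3 + 17*d^2 - 569*d + 63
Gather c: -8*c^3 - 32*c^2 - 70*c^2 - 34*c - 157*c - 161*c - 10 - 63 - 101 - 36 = -8*c^3 - 102*c^2 - 352*c - 210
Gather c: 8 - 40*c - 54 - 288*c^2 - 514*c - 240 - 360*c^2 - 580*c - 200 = -648*c^2 - 1134*c - 486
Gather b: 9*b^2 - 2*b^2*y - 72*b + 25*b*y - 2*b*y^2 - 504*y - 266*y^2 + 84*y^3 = b^2*(9 - 2*y) + b*(-2*y^2 + 25*y - 72) + 84*y^3 - 266*y^2 - 504*y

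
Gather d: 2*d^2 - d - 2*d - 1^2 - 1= 2*d^2 - 3*d - 2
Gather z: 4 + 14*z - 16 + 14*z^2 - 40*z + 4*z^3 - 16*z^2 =4*z^3 - 2*z^2 - 26*z - 12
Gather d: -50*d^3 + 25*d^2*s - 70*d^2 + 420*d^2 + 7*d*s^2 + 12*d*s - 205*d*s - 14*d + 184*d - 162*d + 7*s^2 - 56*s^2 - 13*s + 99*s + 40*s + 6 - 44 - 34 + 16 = -50*d^3 + d^2*(25*s + 350) + d*(7*s^2 - 193*s + 8) - 49*s^2 + 126*s - 56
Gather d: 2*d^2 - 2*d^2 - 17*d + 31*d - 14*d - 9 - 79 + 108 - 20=0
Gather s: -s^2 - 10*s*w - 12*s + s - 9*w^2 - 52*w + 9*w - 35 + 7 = -s^2 + s*(-10*w - 11) - 9*w^2 - 43*w - 28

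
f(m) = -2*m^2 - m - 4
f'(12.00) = -49.00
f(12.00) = -304.00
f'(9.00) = -37.00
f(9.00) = -175.00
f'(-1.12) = 3.48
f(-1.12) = -5.39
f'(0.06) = -1.24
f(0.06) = -4.07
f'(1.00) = -5.00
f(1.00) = -7.00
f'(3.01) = -13.04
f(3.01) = -25.13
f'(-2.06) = 7.24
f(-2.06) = -10.43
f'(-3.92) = 14.68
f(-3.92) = -30.81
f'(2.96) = -12.84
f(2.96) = -24.48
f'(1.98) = -8.92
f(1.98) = -13.82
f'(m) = -4*m - 1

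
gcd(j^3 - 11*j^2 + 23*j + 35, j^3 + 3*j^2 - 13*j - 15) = j + 1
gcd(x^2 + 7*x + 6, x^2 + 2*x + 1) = x + 1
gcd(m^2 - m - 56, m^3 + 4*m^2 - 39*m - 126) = m + 7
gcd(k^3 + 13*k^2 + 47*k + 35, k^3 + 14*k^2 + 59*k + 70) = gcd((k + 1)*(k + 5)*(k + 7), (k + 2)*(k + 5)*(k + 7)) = k^2 + 12*k + 35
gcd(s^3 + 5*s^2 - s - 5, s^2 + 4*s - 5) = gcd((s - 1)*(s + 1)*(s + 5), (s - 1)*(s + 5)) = s^2 + 4*s - 5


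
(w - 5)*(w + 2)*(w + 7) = w^3 + 4*w^2 - 31*w - 70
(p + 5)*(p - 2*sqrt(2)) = p^2 - 2*sqrt(2)*p + 5*p - 10*sqrt(2)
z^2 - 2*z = z*(z - 2)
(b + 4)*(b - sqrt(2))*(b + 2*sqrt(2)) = b^3 + sqrt(2)*b^2 + 4*b^2 - 4*b + 4*sqrt(2)*b - 16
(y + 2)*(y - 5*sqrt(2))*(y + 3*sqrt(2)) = y^3 - 2*sqrt(2)*y^2 + 2*y^2 - 30*y - 4*sqrt(2)*y - 60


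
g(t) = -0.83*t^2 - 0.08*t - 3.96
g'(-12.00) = 19.84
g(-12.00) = -122.52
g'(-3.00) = 4.90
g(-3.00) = -11.19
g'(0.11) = -0.26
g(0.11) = -3.98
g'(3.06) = -5.16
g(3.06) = -11.98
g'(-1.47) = 2.36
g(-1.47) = -5.64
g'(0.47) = -0.86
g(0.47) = -4.18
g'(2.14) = -3.63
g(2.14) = -7.93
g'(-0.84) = 1.31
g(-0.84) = -4.48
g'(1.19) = -2.06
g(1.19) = -5.23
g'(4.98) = -8.35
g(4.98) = -24.94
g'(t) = -1.66*t - 0.08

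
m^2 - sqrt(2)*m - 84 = (m - 7*sqrt(2))*(m + 6*sqrt(2))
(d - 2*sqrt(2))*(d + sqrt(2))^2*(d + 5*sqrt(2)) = d^4 + 5*sqrt(2)*d^3 - 6*d^2 - 34*sqrt(2)*d - 40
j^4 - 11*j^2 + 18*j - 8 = (j - 2)*(j - 1)^2*(j + 4)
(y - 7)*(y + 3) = y^2 - 4*y - 21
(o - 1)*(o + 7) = o^2 + 6*o - 7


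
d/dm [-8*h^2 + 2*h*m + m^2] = 2*h + 2*m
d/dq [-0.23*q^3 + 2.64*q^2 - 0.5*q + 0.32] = -0.69*q^2 + 5.28*q - 0.5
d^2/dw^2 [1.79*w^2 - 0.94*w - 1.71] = 3.58000000000000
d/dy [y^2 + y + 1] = 2*y + 1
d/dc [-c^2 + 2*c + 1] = 2 - 2*c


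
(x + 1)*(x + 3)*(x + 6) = x^3 + 10*x^2 + 27*x + 18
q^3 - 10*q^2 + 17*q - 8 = (q - 8)*(q - 1)^2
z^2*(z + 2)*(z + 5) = z^4 + 7*z^3 + 10*z^2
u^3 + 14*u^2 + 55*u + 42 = (u + 1)*(u + 6)*(u + 7)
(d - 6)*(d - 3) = d^2 - 9*d + 18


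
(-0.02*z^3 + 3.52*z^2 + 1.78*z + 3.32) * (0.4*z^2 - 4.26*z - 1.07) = -0.008*z^5 + 1.4932*z^4 - 14.2618*z^3 - 10.0212*z^2 - 16.0478*z - 3.5524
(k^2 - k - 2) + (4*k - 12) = k^2 + 3*k - 14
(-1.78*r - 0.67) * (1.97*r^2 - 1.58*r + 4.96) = -3.5066*r^3 + 1.4925*r^2 - 7.7702*r - 3.3232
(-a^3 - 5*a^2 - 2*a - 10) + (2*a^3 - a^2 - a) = a^3 - 6*a^2 - 3*a - 10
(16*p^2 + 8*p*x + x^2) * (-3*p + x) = -48*p^3 - 8*p^2*x + 5*p*x^2 + x^3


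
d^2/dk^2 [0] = 0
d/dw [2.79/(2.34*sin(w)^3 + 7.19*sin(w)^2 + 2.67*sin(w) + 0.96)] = (-40.1202*sin(w) + 9.7929*cos(2*w) - 17.2422)*cos(w)/(2.34*sin(w)^3 + 7.19*sin(w)^2 + 2.67*sin(w) + 0.96)^2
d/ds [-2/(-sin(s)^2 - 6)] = -8*sin(2*s)/(cos(2*s) - 13)^2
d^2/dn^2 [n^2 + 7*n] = 2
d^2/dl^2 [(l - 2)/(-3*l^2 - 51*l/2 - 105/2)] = 4*((2 - l)*(4*l + 17)^2 + (6*l + 13)*(2*l^2 + 17*l + 35))/(3*(2*l^2 + 17*l + 35)^3)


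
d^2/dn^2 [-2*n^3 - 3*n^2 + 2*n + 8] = -12*n - 6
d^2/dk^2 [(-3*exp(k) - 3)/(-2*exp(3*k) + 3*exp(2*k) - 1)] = (48*exp(4*k) + 150*exp(3*k) + 81*exp(2*k) + 42*exp(k) + 3)*exp(k)/(8*exp(7*k) - 20*exp(6*k) + 6*exp(5*k) + 17*exp(4*k) - 8*exp(3*k) - 6*exp(2*k) + 2*exp(k) + 1)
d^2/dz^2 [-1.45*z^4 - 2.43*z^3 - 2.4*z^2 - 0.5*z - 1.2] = -17.4*z^2 - 14.58*z - 4.8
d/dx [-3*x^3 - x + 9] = -9*x^2 - 1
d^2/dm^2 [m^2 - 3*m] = 2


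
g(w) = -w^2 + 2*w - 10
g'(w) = 2 - 2*w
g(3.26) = -14.11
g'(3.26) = -4.52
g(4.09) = -18.55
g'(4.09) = -6.18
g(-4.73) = -41.83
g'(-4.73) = 11.46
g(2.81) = -12.28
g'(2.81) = -3.62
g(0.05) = -9.90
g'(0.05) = 1.90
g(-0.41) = -10.99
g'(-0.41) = 2.82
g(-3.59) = -30.07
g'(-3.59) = 9.18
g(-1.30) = -14.29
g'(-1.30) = 4.60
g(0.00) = -10.00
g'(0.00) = 2.00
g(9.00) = -73.00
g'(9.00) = -16.00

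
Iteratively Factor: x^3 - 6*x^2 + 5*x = (x - 1)*(x^2 - 5*x) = x*(x - 1)*(x - 5)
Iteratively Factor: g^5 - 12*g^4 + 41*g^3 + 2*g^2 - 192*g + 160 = (g - 1)*(g^4 - 11*g^3 + 30*g^2 + 32*g - 160) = (g - 5)*(g - 1)*(g^3 - 6*g^2 + 32) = (g - 5)*(g - 4)*(g - 1)*(g^2 - 2*g - 8) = (g - 5)*(g - 4)^2*(g - 1)*(g + 2)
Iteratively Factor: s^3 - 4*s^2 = (s)*(s^2 - 4*s) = s^2*(s - 4)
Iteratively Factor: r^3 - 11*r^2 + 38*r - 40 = (r - 4)*(r^2 - 7*r + 10) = (r - 5)*(r - 4)*(r - 2)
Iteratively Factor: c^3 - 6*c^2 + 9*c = (c)*(c^2 - 6*c + 9) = c*(c - 3)*(c - 3)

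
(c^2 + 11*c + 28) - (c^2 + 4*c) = 7*c + 28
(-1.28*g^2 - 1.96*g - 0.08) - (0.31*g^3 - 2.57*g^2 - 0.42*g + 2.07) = -0.31*g^3 + 1.29*g^2 - 1.54*g - 2.15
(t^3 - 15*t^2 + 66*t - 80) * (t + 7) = t^4 - 8*t^3 - 39*t^2 + 382*t - 560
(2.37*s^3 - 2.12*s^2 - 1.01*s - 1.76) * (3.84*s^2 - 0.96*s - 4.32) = 9.1008*s^5 - 10.416*s^4 - 12.0816*s^3 + 3.3696*s^2 + 6.0528*s + 7.6032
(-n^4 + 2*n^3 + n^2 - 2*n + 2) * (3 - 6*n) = 6*n^5 - 15*n^4 + 15*n^2 - 18*n + 6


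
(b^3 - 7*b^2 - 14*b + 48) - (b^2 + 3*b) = b^3 - 8*b^2 - 17*b + 48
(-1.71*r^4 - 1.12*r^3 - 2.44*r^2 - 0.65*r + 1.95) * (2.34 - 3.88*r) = 6.6348*r^5 + 0.344200000000001*r^4 + 6.8464*r^3 - 3.1876*r^2 - 9.087*r + 4.563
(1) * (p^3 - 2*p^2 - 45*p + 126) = p^3 - 2*p^2 - 45*p + 126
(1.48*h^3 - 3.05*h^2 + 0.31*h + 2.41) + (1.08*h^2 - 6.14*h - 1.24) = 1.48*h^3 - 1.97*h^2 - 5.83*h + 1.17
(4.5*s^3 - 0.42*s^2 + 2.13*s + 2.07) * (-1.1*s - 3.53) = -4.95*s^4 - 15.423*s^3 - 0.8604*s^2 - 9.7959*s - 7.3071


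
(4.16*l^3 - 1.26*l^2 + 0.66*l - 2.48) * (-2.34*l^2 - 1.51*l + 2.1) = -9.7344*l^5 - 3.3332*l^4 + 9.0942*l^3 + 2.1606*l^2 + 5.1308*l - 5.208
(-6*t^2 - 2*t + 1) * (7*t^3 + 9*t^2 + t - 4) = -42*t^5 - 68*t^4 - 17*t^3 + 31*t^2 + 9*t - 4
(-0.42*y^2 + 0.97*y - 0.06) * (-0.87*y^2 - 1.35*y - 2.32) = 0.3654*y^4 - 0.2769*y^3 - 0.2829*y^2 - 2.1694*y + 0.1392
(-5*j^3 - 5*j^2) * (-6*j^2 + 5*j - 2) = 30*j^5 + 5*j^4 - 15*j^3 + 10*j^2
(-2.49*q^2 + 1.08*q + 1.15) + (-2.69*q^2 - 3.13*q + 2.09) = -5.18*q^2 - 2.05*q + 3.24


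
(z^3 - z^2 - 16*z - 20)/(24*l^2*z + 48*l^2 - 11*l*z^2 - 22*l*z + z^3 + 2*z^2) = (z^2 - 3*z - 10)/(24*l^2 - 11*l*z + z^2)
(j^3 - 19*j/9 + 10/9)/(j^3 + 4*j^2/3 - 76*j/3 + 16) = (3*j^2 + 2*j - 5)/(3*(j^2 + 2*j - 24))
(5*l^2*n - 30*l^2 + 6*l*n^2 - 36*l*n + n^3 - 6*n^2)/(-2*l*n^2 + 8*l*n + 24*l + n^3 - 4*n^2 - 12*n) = (-5*l^2 - 6*l*n - n^2)/(2*l*n + 4*l - n^2 - 2*n)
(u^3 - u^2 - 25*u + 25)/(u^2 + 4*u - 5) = u - 5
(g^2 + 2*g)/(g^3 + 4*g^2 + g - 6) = g/(g^2 + 2*g - 3)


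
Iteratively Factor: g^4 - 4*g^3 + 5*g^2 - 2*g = (g)*(g^3 - 4*g^2 + 5*g - 2) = g*(g - 2)*(g^2 - 2*g + 1) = g*(g - 2)*(g - 1)*(g - 1)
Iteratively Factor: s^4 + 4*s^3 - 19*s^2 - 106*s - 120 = (s + 3)*(s^3 + s^2 - 22*s - 40) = (s + 3)*(s + 4)*(s^2 - 3*s - 10) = (s - 5)*(s + 3)*(s + 4)*(s + 2)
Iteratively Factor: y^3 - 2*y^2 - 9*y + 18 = (y - 2)*(y^2 - 9) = (y - 2)*(y + 3)*(y - 3)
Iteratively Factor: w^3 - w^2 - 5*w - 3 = (w + 1)*(w^2 - 2*w - 3) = (w + 1)^2*(w - 3)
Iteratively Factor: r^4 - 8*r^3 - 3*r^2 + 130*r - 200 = (r - 5)*(r^3 - 3*r^2 - 18*r + 40) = (r - 5)*(r - 2)*(r^2 - r - 20) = (r - 5)*(r - 2)*(r + 4)*(r - 5)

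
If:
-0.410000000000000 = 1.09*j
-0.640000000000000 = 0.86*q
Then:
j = -0.38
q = -0.74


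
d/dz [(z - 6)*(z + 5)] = 2*z - 1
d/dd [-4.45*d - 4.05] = -4.45000000000000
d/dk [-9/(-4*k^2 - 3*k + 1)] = 9*(-8*k - 3)/(4*k^2 + 3*k - 1)^2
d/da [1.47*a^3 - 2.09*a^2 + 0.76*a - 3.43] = 4.41*a^2 - 4.18*a + 0.76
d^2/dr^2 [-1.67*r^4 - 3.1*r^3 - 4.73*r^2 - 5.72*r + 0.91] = -20.04*r^2 - 18.6*r - 9.46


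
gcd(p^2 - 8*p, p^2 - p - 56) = p - 8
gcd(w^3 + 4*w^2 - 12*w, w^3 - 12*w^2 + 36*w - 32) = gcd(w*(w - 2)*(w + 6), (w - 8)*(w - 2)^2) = w - 2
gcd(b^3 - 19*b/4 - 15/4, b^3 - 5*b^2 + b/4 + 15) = b^2 - b - 15/4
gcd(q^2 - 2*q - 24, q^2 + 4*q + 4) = 1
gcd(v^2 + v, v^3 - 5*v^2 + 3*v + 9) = v + 1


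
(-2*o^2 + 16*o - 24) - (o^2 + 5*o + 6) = -3*o^2 + 11*o - 30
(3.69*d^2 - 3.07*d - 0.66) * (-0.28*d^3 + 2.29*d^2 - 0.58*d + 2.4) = -1.0332*d^5 + 9.3097*d^4 - 8.9857*d^3 + 9.1252*d^2 - 6.9852*d - 1.584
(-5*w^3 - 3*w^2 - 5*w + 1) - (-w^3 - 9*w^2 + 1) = -4*w^3 + 6*w^2 - 5*w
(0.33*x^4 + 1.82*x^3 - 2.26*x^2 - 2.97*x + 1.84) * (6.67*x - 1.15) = 2.2011*x^5 + 11.7599*x^4 - 17.1672*x^3 - 17.2109*x^2 + 15.6883*x - 2.116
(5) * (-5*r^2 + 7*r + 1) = -25*r^2 + 35*r + 5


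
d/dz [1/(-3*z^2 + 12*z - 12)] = 2*(z - 2)/(3*(z^2 - 4*z + 4)^2)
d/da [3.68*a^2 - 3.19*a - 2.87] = 7.36*a - 3.19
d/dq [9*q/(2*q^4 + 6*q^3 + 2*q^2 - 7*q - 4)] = 18*(-3*q^4 - 6*q^3 - q^2 - 2)/(4*q^8 + 24*q^7 + 44*q^6 - 4*q^5 - 96*q^4 - 76*q^3 + 33*q^2 + 56*q + 16)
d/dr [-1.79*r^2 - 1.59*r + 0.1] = -3.58*r - 1.59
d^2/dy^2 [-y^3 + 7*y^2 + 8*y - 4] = 14 - 6*y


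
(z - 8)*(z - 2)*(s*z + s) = s*z^3 - 9*s*z^2 + 6*s*z + 16*s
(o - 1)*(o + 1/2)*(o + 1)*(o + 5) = o^4 + 11*o^3/2 + 3*o^2/2 - 11*o/2 - 5/2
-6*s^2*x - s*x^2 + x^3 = x*(-3*s + x)*(2*s + x)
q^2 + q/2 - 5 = (q - 2)*(q + 5/2)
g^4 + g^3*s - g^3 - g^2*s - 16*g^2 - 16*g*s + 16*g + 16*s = (g - 4)*(g - 1)*(g + 4)*(g + s)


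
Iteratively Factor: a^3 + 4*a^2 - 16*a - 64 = (a + 4)*(a^2 - 16) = (a - 4)*(a + 4)*(a + 4)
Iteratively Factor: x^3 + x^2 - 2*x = (x - 1)*(x^2 + 2*x) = (x - 1)*(x + 2)*(x)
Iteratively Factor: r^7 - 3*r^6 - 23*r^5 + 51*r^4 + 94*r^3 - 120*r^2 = (r)*(r^6 - 3*r^5 - 23*r^4 + 51*r^3 + 94*r^2 - 120*r) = r^2*(r^5 - 3*r^4 - 23*r^3 + 51*r^2 + 94*r - 120) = r^2*(r - 1)*(r^4 - 2*r^3 - 25*r^2 + 26*r + 120) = r^2*(r - 3)*(r - 1)*(r^3 + r^2 - 22*r - 40) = r^2*(r - 3)*(r - 1)*(r + 4)*(r^2 - 3*r - 10) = r^2*(r - 3)*(r - 1)*(r + 2)*(r + 4)*(r - 5)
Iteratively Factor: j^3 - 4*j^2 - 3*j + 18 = (j - 3)*(j^2 - j - 6) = (j - 3)*(j + 2)*(j - 3)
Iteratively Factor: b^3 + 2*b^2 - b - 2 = (b - 1)*(b^2 + 3*b + 2) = (b - 1)*(b + 2)*(b + 1)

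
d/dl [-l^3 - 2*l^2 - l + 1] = -3*l^2 - 4*l - 1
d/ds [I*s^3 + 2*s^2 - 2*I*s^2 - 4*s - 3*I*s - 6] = 3*I*s^2 + 4*s*(1 - I) - 4 - 3*I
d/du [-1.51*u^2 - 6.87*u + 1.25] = -3.02*u - 6.87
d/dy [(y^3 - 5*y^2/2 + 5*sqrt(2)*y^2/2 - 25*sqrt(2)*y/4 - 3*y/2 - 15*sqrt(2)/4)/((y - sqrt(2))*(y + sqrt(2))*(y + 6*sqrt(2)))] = (10*y^4 + 14*sqrt(2)*y^4 - 4*y^3 + 50*sqrt(2)*y^3 - 83*sqrt(2)*y^2 + 320*y^2 - 120*y + 240*sqrt(2)*y + 42*sqrt(2) + 600)/(4*(y^6 + 12*sqrt(2)*y^5 + 68*y^4 - 48*sqrt(2)*y^3 - 284*y^2 + 48*sqrt(2)*y + 288))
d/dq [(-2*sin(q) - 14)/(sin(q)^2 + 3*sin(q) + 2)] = 2*(sin(q)^2 + 14*sin(q) + 19)*cos(q)/(sin(q)^2 + 3*sin(q) + 2)^2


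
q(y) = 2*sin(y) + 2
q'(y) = 2*cos(y)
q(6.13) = 1.69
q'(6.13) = 1.98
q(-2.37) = 0.61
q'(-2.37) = -1.43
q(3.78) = 0.81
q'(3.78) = -1.61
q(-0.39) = 1.24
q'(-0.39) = 1.85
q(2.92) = 2.44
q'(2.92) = -1.95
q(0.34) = 2.67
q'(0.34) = 1.89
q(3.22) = 1.84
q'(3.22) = -1.99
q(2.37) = 3.39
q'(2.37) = -1.43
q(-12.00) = 3.07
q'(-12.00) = 1.69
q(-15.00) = 0.70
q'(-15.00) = -1.52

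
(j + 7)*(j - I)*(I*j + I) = I*j^3 + j^2 + 8*I*j^2 + 8*j + 7*I*j + 7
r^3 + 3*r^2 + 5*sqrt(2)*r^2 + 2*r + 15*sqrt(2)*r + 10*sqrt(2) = (r + 1)*(r + 2)*(r + 5*sqrt(2))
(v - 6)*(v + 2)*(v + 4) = v^3 - 28*v - 48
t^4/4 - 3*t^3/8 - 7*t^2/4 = t^2*(t/4 + 1/2)*(t - 7/2)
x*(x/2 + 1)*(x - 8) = x^3/2 - 3*x^2 - 8*x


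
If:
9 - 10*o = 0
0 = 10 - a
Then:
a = 10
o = 9/10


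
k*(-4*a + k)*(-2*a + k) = 8*a^2*k - 6*a*k^2 + k^3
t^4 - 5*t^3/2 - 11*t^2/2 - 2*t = t*(t - 4)*(t + 1/2)*(t + 1)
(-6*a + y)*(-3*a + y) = 18*a^2 - 9*a*y + y^2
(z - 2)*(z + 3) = z^2 + z - 6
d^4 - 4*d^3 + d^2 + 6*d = d*(d - 3)*(d - 2)*(d + 1)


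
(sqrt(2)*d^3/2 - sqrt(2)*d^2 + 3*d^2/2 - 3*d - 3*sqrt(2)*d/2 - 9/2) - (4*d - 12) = sqrt(2)*d^3/2 - sqrt(2)*d^2 + 3*d^2/2 - 7*d - 3*sqrt(2)*d/2 + 15/2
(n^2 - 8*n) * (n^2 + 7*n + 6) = n^4 - n^3 - 50*n^2 - 48*n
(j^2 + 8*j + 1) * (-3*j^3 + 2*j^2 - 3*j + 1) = -3*j^5 - 22*j^4 + 10*j^3 - 21*j^2 + 5*j + 1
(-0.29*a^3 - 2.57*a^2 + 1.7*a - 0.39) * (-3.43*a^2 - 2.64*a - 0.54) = 0.9947*a^5 + 9.5807*a^4 + 1.1104*a^3 - 1.7625*a^2 + 0.1116*a + 0.2106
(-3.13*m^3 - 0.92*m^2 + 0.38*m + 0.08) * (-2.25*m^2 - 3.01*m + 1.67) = 7.0425*m^5 + 11.4913*m^4 - 3.3129*m^3 - 2.8602*m^2 + 0.3938*m + 0.1336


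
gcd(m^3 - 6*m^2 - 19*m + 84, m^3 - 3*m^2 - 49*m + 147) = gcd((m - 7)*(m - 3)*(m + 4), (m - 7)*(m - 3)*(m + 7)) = m^2 - 10*m + 21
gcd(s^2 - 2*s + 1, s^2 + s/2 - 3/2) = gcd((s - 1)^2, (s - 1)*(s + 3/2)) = s - 1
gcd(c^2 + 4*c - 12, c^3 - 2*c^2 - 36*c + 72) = c^2 + 4*c - 12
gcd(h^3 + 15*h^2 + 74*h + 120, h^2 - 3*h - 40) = h + 5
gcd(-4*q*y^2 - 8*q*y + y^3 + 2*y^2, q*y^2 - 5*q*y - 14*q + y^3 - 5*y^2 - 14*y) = y + 2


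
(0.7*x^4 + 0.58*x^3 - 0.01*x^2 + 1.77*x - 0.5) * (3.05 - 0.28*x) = -0.196*x^5 + 1.9726*x^4 + 1.7718*x^3 - 0.5261*x^2 + 5.5385*x - 1.525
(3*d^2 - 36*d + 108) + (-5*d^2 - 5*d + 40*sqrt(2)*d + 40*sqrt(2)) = -2*d^2 - 41*d + 40*sqrt(2)*d + 40*sqrt(2) + 108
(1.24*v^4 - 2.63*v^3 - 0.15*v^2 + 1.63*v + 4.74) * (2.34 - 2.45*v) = -3.038*v^5 + 9.3451*v^4 - 5.7867*v^3 - 4.3445*v^2 - 7.7988*v + 11.0916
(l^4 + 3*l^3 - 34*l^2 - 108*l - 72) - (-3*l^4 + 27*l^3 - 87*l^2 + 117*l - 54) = 4*l^4 - 24*l^3 + 53*l^2 - 225*l - 18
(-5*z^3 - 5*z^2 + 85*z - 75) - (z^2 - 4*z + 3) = -5*z^3 - 6*z^2 + 89*z - 78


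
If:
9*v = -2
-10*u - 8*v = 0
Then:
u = 8/45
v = -2/9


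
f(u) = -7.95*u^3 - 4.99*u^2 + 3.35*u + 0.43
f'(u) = -23.85*u^2 - 9.98*u + 3.35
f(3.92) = -541.99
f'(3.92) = -402.26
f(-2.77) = 121.83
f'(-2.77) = -152.00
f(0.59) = -0.96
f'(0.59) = -10.84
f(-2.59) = 96.40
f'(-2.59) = -130.79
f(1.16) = -14.81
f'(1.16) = -40.32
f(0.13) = 0.76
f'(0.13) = 1.65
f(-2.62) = 100.38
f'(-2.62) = -134.22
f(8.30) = -4861.23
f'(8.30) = -1722.51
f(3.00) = -249.08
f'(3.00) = -241.24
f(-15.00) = 25658.68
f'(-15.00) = -5213.20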